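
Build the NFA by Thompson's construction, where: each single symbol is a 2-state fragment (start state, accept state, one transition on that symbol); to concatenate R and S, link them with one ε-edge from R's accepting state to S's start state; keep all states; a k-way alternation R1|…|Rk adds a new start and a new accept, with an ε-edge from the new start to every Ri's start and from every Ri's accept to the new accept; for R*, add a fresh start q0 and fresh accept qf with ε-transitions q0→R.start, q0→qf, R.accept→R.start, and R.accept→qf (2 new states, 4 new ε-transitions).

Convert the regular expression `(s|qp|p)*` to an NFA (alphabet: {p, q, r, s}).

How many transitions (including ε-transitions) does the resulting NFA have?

15

By structural recursion:
Each of the 4 symbol leaves contributes 1 transition (1 symbol, 0 ε).
  qp : 3 transitions (2 symbol, 1 ε)
  s|qp|p : 11 transitions (4 symbol, 7 ε)
  (s|qp|p)* : 15 transitions (4 symbol, 11 ε)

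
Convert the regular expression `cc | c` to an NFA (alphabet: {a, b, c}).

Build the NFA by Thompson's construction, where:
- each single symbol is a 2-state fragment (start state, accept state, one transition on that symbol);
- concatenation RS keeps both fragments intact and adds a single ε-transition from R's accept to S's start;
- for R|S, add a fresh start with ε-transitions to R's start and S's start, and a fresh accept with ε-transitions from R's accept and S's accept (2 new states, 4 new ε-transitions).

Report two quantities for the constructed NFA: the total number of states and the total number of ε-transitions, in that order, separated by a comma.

8, 5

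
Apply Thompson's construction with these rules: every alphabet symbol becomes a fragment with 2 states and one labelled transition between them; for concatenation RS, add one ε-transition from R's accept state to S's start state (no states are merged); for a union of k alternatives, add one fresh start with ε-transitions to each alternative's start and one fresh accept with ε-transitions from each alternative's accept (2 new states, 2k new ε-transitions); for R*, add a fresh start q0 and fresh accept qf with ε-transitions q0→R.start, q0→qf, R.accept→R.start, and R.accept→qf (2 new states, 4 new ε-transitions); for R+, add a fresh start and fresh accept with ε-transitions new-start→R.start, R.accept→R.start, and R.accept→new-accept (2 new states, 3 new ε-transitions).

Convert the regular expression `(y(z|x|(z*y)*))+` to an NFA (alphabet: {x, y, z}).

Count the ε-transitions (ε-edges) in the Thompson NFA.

19

Per subexpression:
Each of the 5 symbol leaves contributes 0 ε-transitions.
  z* = 4 ε-transitions
  z*y = 5 ε-transitions
  (z*y)* = 9 ε-transitions
  z|x|(z*y)* = 15 ε-transitions
  y(z|x|(z*y)*) = 16 ε-transitions
  (y(z|x|(z*y)*))+ = 19 ε-transitions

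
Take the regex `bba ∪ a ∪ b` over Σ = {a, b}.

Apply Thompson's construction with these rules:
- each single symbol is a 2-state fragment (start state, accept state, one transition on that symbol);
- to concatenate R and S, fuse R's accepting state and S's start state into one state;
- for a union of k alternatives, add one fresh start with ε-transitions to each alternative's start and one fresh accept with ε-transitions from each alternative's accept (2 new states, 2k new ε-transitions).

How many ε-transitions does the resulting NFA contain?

6

Recursing over subexpressions:
Each of the 5 symbol leaves contributes 0 ε-transitions.
  bba → 0 ε-transitions
  bba ∪ a ∪ b → 6 ε-transitions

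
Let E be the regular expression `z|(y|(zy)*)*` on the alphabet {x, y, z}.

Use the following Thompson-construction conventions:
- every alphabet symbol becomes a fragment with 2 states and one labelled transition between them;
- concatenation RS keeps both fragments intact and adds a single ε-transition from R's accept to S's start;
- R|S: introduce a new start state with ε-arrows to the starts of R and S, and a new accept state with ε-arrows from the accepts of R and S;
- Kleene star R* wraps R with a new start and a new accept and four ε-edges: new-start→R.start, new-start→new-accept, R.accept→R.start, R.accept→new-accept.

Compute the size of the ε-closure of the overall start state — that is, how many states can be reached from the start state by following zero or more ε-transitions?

Compute the ε-closure size of each fragment's start state recursively; a symbol fragment's start has no outgoing ε-edge, so its closure is just itself (size 1).
  zy → |closure| equals the left operand's closure size = 1 (its accept is not ε-reachable, so the closure stops there)
  (zy)* → the star's fresh start ε-reaches both the body's start and the fresh accept: |closure| = 2 + 1 = 3
  y|(zy)* → new start ε-reaches every alternative's start; at least one alternative accepts ε, so the union's new accept is reached too: |closure| = 1 + 1 + 3 + 1 = 6
  (y|(zy)*)* → the star's fresh start ε-reaches both the body's start and the fresh accept: |closure| = 2 + 6 = 8
  z|(y|(zy)*)* → new start ε-reaches every alternative's start; at least one alternative accepts ε, so the union's new accept is reached too: |closure| = 1 + 1 + 8 + 1 = 11

11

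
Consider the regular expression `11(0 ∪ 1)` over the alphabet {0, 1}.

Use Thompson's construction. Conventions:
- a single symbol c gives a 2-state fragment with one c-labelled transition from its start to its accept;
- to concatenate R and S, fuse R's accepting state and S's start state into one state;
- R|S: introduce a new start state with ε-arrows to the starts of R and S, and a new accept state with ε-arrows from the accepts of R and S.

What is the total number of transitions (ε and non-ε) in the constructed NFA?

Building bottom-up:
Each of the 4 symbol leaves contributes 1 transition (1 symbol, 0 ε).
  0 ∪ 1 = 6 transitions (2 symbol, 4 ε)
  11(0 ∪ 1) = 8 transitions (4 symbol, 4 ε)

8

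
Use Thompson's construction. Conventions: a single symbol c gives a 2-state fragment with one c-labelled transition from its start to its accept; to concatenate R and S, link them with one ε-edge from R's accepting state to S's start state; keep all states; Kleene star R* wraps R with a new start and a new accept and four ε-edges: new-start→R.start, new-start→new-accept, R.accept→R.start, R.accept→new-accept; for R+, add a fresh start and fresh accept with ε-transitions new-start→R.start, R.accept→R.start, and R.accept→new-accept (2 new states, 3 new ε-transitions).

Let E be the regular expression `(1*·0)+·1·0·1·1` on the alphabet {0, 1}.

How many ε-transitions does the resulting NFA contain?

Building bottom-up:
Each of the 6 symbol leaves contributes 0 ε-transitions.
  1* = 4 ε-transitions
  1*·0 = 5 ε-transitions
  (1*·0)+ = 8 ε-transitions
  (1*·0)+·1·0·1·1 = 12 ε-transitions

12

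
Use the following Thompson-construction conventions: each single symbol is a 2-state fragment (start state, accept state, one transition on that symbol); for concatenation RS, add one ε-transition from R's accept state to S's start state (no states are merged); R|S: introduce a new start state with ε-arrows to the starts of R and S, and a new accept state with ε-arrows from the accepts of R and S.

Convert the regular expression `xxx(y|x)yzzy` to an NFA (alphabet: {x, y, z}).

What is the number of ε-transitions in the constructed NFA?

11

Per subexpression:
Each of the 9 symbol leaves contributes 0 ε-transitions.
  y|x — 4 ε-transitions
  xxx(y|x)yzzy — 11 ε-transitions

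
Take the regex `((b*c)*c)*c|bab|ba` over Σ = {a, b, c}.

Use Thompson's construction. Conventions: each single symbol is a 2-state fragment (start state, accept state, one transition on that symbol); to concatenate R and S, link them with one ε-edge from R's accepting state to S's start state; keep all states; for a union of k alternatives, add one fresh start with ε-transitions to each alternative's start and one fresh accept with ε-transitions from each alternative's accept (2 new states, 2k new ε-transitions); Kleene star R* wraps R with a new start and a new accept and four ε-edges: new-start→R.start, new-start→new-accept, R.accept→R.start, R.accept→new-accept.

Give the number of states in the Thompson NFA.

26

Building bottom-up:
Each of the 9 symbol leaves contributes a 2-state fragment.
  b* : 4 states
  b*c : 6 states
  (b*c)* : 8 states
  (b*c)*c : 10 states
  ((b*c)*c)* : 12 states
  ((b*c)*c)*c : 14 states
  bab : 6 states
  ba : 4 states
  ((b*c)*c)*c|bab|ba : 26 states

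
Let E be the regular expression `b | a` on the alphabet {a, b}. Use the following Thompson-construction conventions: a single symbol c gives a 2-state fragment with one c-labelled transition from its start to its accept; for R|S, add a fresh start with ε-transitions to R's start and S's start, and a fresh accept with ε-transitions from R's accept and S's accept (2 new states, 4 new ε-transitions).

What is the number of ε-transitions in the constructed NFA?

4

Building bottom-up:
Each of the 2 symbol leaves contributes 0 ε-transitions.
  b | a : 4 ε-transitions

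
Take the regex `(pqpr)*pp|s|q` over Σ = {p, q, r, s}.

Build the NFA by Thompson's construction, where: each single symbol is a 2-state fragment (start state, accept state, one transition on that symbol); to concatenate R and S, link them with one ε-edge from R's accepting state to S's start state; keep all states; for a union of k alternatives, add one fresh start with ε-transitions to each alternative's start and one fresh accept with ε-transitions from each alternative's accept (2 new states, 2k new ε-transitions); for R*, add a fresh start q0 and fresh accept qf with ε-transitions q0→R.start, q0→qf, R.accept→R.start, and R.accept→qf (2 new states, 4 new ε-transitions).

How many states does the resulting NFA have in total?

Building bottom-up:
Each of the 8 symbol leaves contributes a 2-state fragment.
  pqpr → 8 states
  (pqpr)* → 10 states
  (pqpr)*pp → 14 states
  (pqpr)*pp|s|q → 20 states

20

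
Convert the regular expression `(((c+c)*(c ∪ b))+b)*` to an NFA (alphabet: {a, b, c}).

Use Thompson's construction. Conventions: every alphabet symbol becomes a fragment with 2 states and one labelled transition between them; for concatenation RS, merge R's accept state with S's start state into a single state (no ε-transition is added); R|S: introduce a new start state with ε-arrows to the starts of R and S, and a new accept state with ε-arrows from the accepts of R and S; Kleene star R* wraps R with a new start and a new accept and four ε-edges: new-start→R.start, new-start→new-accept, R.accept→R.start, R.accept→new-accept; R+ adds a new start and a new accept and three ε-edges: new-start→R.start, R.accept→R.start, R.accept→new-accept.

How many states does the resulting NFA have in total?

By structural recursion:
Each of the 5 symbol leaves contributes a 2-state fragment.
  c+ = 4 states
  c+c = 5 states
  (c+c)* = 7 states
  c ∪ b = 6 states
  (c+c)*(c ∪ b) = 12 states
  ((c+c)*(c ∪ b))+ = 14 states
  ((c+c)*(c ∪ b))+b = 15 states
  (((c+c)*(c ∪ b))+b)* = 17 states

17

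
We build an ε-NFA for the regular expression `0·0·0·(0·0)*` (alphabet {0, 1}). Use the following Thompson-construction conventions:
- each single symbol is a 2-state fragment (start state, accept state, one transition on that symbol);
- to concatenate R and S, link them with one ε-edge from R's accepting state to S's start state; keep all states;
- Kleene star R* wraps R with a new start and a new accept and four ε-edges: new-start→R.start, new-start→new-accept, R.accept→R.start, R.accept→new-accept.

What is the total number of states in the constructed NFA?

12

By structural recursion:
Each of the 5 symbol leaves contributes a 2-state fragment.
  0·0 : 4 states
  (0·0)* : 6 states
  0·0·0·(0·0)* : 12 states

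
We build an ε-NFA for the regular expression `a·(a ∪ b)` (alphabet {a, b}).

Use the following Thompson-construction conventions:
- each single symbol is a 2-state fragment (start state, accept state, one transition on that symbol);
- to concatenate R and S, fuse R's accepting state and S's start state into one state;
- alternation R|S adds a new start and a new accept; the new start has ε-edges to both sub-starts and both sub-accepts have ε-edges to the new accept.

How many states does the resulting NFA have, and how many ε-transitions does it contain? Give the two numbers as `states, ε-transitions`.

Building bottom-up:
Each of the 3 symbol leaves contributes 2 states and 0 ε-transitions.
  a ∪ b : 6 states, 4 ε-transitions
  a·(a ∪ b) : 7 states, 4 ε-transitions

7, 4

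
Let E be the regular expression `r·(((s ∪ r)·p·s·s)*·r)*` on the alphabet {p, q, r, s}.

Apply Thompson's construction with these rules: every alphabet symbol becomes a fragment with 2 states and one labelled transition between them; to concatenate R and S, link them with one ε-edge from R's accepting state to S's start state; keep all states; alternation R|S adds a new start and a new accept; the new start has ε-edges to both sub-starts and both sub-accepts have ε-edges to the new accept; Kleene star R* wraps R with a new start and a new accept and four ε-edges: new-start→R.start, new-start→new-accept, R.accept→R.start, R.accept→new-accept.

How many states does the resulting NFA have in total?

20

Bottom-up over the parse tree:
Each of the 7 symbol leaves contributes a 2-state fragment.
  s ∪ r — 6 states
  (s ∪ r)·p·s·s — 12 states
  ((s ∪ r)·p·s·s)* — 14 states
  ((s ∪ r)·p·s·s)*·r — 16 states
  (((s ∪ r)·p·s·s)*·r)* — 18 states
  r·(((s ∪ r)·p·s·s)*·r)* — 20 states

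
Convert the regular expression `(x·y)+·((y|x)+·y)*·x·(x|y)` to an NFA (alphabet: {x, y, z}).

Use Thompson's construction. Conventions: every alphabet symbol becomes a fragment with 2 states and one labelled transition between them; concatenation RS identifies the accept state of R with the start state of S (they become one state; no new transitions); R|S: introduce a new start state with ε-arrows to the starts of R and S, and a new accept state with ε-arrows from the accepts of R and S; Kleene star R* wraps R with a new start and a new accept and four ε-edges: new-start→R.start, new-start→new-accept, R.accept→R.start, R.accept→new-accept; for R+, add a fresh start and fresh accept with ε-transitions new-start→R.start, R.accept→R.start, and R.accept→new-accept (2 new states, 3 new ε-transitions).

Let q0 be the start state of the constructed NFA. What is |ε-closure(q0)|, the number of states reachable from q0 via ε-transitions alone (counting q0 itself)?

Work bottom-up. For each fragment F, track |ε-closure(F.start)| and whether F's accept lies in that closure (i.e. whether F accepts ε). A single-symbol fragment has closure size 1 and does not accept ε.
  x·y : |ε-closure| equals the left operand's closure size = 1 (its accept is not ε-reachable, so the closure stops there)
  (x·y)+ : |ε-closure| = 1 + 1 = 2 (the body doesn't accept ε, so the new accept is not reached)
  y|x : new start ε-reaches every alternative's start; none of them accept ε, so the new accept is not reached: |ε-closure| = 1 + 1 + 1 = 3
  (y|x)+ : |ε-closure| = 1 + 3 = 4 (the body doesn't accept ε, so the new accept is not reached)
  (y|x)+·y : |ε-closure| equals the left operand's closure size = 4 (its accept is not ε-reachable, so the closure stops there)
  ((y|x)+·y)* : |ε-closure| = 1 (new start) + 4 (body) + 1 (new accept) = 6
  x|y : |ε-closure| = 1 + 1 + 1 = 3 (the new accept is not ε-reachable since no branch accepts ε)
  (x·y)+·((y|x)+·y)*·x·(x|y) : |ε-closure| equals the left operand's closure size = 2 (its accept is not ε-reachable, so the closure stops there)

2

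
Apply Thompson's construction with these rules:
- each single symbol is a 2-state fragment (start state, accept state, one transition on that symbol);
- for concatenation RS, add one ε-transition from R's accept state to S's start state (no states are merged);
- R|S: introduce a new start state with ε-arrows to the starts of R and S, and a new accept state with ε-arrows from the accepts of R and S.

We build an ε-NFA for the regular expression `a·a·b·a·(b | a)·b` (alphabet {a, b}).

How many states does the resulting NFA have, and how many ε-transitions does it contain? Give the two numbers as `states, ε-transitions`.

16, 9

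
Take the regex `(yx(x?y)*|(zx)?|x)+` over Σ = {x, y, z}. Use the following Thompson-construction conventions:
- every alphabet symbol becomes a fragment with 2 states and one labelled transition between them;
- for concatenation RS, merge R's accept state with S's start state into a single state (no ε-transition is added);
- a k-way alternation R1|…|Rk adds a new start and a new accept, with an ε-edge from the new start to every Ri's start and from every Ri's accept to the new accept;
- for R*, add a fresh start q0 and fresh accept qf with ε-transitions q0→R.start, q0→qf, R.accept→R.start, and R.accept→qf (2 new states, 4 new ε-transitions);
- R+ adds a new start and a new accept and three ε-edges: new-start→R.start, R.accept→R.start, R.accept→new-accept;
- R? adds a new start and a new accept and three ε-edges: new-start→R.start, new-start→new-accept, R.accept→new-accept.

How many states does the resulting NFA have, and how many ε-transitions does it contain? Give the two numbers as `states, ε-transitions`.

20, 19

Per subexpression:
Each of the 7 symbol leaves contributes 2 states and 0 ε-transitions.
  x? → 4 states, 3 ε-transitions
  x?y → 5 states, 3 ε-transitions
  (x?y)* → 7 states, 7 ε-transitions
  yx(x?y)* → 9 states, 7 ε-transitions
  zx → 3 states, 0 ε-transitions
  (zx)? → 5 states, 3 ε-transitions
  yx(x?y)*|(zx)?|x → 18 states, 16 ε-transitions
  (yx(x?y)*|(zx)?|x)+ → 20 states, 19 ε-transitions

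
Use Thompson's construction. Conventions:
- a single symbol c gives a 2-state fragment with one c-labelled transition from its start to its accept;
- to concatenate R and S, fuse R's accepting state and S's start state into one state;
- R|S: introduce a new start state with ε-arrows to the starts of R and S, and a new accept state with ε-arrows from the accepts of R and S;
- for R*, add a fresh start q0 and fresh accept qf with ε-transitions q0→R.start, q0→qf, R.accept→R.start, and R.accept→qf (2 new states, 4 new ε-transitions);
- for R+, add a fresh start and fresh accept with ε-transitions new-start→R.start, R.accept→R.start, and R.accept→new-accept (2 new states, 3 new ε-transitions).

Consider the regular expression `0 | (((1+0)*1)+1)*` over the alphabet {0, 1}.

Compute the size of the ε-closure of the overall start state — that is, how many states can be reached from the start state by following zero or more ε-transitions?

Compute the ε-closure size of each fragment's start state recursively; a symbol fragment's start has no outgoing ε-edge, so its closure is just itself (size 1).
  1+ — C = 1 + 1 = 2 (the body doesn't accept ε, so the new accept is not reached)
  1+0 — same as the first factor's closure: C = 2
  (1+0)* — C = 1 (new start) + 2 (body) + 1 (new accept) = 4
  (1+0)*1 — C = 4 + (1−1) = 4 (closure spills across the concat boundary because the left factor accepts ε)
  ((1+0)*1)+ — new start ε-reaches only the body's start; the new accept needs a symbol first: C = 1 + 4 = 5
  ((1+0)*1)+1 — same as the first factor's closure: C = 5
  (((1+0)*1)+1)* — the star's fresh start ε-reaches both the body's start and the fresh accept: C = 2 + 5 = 7
  0 | (((1+0)*1)+1)* — new start ε-reaches every alternative's start; at least one alternative accepts ε, so the union's new accept is reached too: C = 1 + 1 + 7 + 1 = 10

10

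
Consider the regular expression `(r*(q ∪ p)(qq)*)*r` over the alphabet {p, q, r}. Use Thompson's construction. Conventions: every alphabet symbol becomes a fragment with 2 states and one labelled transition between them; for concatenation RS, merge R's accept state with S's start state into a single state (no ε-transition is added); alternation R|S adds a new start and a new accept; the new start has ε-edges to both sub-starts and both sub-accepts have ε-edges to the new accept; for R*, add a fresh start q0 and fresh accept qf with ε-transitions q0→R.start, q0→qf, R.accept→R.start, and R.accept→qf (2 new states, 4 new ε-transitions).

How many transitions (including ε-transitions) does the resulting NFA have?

Building bottom-up:
Each of the 6 symbol leaves contributes 1 transition (1 symbol, 0 ε).
  r* — 5 transitions (1 symbol, 4 ε)
  q ∪ p — 6 transitions (2 symbol, 4 ε)
  qq — 2 transitions (2 symbol, 0 ε)
  (qq)* — 6 transitions (2 symbol, 4 ε)
  r*(q ∪ p)(qq)* — 17 transitions (5 symbol, 12 ε)
  (r*(q ∪ p)(qq)*)* — 21 transitions (5 symbol, 16 ε)
  (r*(q ∪ p)(qq)*)*r — 22 transitions (6 symbol, 16 ε)

22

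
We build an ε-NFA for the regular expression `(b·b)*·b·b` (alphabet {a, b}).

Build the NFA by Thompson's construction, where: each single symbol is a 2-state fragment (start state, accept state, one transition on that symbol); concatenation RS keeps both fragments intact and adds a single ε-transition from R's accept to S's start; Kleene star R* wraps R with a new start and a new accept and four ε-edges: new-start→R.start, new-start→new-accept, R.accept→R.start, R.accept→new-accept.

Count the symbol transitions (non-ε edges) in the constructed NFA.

4

Per subexpression:
Each of the 4 symbol leaves contributes exactly 1 symbol transition.
  b·b = 2 symbol transitions
  (b·b)* = 2 symbol transitions
  (b·b)*·b·b = 4 symbol transitions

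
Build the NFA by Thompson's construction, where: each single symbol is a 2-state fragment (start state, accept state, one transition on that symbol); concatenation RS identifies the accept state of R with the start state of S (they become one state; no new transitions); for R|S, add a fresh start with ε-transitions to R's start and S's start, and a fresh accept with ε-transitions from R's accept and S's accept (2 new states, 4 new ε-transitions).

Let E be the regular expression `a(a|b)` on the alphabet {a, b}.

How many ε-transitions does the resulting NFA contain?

Building bottom-up:
Each of the 3 symbol leaves contributes 0 ε-transitions.
  a|b → 4 ε-transitions
  a(a|b) → 4 ε-transitions

4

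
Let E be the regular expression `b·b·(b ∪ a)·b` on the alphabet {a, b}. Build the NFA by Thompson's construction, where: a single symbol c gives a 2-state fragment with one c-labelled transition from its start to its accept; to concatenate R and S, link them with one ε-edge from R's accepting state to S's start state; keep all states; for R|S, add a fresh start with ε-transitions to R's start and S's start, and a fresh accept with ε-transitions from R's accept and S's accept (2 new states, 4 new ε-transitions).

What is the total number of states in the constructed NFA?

12

Per subexpression:
Each of the 5 symbol leaves contributes a 2-state fragment.
  b ∪ a = 6 states
  b·b·(b ∪ a)·b = 12 states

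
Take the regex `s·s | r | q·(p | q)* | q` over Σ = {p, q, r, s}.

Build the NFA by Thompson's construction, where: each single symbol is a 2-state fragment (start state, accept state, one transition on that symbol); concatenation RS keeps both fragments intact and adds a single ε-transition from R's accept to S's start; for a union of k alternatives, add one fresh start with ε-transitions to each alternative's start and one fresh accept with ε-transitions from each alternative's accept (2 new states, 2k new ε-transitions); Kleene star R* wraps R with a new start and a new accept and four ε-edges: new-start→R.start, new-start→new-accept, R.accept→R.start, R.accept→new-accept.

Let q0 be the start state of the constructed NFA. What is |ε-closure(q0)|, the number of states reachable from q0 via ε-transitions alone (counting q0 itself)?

5

Let C(F) = |ε-closure(F.start)| within fragment F, and note whether F accepts ε. Symbol fragments have C = 1 and do not accept ε. Then:
  s·s → same as the first factor's closure: C = 1
  p | q → new start ε-reaches every alternative's start; none of them accept ε, so the new accept is not reached: C = 1 + 1 + 1 = 3
  (p | q)* → C = 1 (new start) + 3 (body) + 1 (new accept) = 5
  q·(p | q)* → same as the first factor's closure: C = 1
  s·s | r | q·(p | q)* | q → new start ε-reaches every alternative's start; none of them accept ε, so the new accept is not reached: C = 1 + 1 + 1 + 1 + 1 = 5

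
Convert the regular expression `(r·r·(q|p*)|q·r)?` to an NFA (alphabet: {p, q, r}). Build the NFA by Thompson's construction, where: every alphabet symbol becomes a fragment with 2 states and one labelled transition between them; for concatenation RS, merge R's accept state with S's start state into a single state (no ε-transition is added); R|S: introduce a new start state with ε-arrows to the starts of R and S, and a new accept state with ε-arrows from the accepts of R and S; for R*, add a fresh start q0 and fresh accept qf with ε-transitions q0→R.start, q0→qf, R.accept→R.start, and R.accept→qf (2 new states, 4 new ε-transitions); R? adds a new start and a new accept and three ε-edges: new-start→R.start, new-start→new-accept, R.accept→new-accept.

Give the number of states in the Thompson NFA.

17

Building bottom-up:
Each of the 6 symbol leaves contributes a 2-state fragment.
  p* — 4 states
  q|p* — 8 states
  r·r·(q|p*) — 10 states
  q·r — 3 states
  r·r·(q|p*)|q·r — 15 states
  (r·r·(q|p*)|q·r)? — 17 states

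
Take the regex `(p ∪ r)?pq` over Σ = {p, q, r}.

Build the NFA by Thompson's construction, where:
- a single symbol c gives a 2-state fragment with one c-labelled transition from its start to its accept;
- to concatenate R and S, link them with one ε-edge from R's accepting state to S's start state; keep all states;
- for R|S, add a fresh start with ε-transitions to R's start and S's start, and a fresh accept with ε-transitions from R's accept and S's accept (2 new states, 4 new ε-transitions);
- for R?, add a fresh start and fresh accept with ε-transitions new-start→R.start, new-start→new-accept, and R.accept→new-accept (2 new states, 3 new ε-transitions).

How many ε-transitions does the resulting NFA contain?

9

Per subexpression:
Each of the 4 symbol leaves contributes 0 ε-transitions.
  p ∪ r → 4 ε-transitions
  (p ∪ r)? → 7 ε-transitions
  (p ∪ r)?pq → 9 ε-transitions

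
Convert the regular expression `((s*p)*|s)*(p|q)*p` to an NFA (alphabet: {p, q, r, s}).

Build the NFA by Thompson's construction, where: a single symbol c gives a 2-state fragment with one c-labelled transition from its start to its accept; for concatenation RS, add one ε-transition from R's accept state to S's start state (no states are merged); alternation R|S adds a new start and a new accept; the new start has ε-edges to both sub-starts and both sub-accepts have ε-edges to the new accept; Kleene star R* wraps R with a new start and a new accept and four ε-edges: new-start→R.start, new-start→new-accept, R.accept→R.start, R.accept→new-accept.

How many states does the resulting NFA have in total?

Per subexpression:
Each of the 6 symbol leaves contributes a 2-state fragment.
  s* → 4 states
  s*p → 6 states
  (s*p)* → 8 states
  (s*p)*|s → 12 states
  ((s*p)*|s)* → 14 states
  p|q → 6 states
  (p|q)* → 8 states
  ((s*p)*|s)*(p|q)*p → 24 states

24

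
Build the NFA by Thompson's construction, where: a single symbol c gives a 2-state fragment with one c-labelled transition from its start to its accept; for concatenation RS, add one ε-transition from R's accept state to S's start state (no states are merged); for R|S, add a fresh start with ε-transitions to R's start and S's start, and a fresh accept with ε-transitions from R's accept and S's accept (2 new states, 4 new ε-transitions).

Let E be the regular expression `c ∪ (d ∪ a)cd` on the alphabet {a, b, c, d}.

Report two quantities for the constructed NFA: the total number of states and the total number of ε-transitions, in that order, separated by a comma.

14, 10

Building bottom-up:
Each of the 5 symbol leaves contributes 2 states and 0 ε-transitions.
  d ∪ a → 6 states, 4 ε-transitions
  (d ∪ a)cd → 10 states, 6 ε-transitions
  c ∪ (d ∪ a)cd → 14 states, 10 ε-transitions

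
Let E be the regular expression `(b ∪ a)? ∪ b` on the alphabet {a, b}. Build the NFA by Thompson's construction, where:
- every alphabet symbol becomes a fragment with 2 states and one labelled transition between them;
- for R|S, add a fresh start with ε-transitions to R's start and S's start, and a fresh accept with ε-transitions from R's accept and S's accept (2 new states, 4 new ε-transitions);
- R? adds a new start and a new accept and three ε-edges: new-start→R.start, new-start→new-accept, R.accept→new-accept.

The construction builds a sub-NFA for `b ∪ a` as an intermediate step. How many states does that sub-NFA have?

Fragment for `b ∪ a`:
Each of the 2 symbol leaves contributes a 2-state fragment.
  b ∪ a = 6 states

6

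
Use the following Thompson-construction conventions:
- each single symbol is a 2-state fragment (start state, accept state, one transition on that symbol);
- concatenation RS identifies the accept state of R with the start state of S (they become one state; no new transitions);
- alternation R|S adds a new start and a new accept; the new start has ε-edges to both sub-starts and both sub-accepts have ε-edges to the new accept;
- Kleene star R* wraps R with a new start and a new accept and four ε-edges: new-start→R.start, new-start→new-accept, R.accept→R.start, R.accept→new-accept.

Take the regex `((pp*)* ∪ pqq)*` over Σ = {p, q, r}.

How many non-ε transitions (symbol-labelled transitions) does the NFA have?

5

Per subexpression:
Each of the 5 symbol leaves contributes exactly 1 symbol transition.
  p* = 1 symbol transition
  pp* = 2 symbol transitions
  (pp*)* = 2 symbol transitions
  pqq = 3 symbol transitions
  (pp*)* ∪ pqq = 5 symbol transitions
  ((pp*)* ∪ pqq)* = 5 symbol transitions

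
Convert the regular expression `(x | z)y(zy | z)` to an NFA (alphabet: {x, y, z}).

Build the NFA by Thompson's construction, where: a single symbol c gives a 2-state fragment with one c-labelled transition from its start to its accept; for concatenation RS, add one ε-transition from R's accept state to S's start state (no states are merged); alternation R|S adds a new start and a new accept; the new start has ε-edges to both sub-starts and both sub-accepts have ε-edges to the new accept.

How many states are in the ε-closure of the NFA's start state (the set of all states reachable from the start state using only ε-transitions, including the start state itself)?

Compute the ε-closure size of each fragment's start state recursively; a symbol fragment's start has no outgoing ε-edge, so its closure is just itself (size 1).
  x | z — C = 1 + 1 + 1 = 3 (the new accept is not ε-reachable since no branch accepts ε)
  zy — C equals the left operand's closure size = 1 (its accept is not ε-reachable, so the closure stops there)
  zy | z — new start ε-reaches every alternative's start; none of them accept ε, so the new accept is not reached: C = 1 + 1 + 1 = 3
  (x | z)y(zy | z) — C equals the left operand's closure size = 3 (its accept is not ε-reachable, so the closure stops there)

3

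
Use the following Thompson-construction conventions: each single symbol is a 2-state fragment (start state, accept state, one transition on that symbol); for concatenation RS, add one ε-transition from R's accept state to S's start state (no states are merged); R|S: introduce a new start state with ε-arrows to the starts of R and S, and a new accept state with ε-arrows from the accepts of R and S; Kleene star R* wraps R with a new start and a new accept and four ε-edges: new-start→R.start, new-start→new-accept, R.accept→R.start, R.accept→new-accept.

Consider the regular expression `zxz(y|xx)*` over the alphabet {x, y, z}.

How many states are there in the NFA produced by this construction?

Per subexpression:
Each of the 6 symbol leaves contributes a 2-state fragment.
  xx → 4 states
  y|xx → 8 states
  (y|xx)* → 10 states
  zxz(y|xx)* → 16 states

16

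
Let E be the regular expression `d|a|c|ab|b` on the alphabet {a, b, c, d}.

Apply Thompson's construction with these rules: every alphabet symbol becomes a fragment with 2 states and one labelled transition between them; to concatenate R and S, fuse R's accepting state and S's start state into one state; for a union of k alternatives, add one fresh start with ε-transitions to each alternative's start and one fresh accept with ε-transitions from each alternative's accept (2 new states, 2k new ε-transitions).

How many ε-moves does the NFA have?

Building bottom-up:
Each of the 6 symbol leaves contributes 0 ε-transitions.
  ab — 0 ε-transitions
  d|a|c|ab|b — 10 ε-transitions

10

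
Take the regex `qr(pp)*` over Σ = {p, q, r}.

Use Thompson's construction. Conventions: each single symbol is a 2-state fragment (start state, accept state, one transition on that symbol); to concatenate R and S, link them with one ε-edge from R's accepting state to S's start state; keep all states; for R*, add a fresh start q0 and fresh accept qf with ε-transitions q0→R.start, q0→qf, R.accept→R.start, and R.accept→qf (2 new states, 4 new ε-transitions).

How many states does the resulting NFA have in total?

10

By structural recursion:
Each of the 4 symbol leaves contributes a 2-state fragment.
  pp — 4 states
  (pp)* — 6 states
  qr(pp)* — 10 states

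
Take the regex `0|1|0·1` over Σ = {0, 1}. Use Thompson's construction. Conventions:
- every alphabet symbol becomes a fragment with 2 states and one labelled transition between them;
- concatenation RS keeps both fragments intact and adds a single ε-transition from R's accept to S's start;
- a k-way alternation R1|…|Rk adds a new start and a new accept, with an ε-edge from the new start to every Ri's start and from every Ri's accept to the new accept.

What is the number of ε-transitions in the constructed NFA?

Bottom-up over the parse tree:
Each of the 4 symbol leaves contributes 0 ε-transitions.
  0·1 : 1 ε-transition
  0|1|0·1 : 7 ε-transitions

7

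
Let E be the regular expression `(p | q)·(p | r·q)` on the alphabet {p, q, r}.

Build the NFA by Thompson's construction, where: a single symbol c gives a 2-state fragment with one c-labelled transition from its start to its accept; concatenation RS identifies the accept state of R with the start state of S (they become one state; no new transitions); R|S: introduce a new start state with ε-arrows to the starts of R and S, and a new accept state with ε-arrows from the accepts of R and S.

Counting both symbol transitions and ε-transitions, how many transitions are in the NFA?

Bottom-up over the parse tree:
Each of the 5 symbol leaves contributes 1 transition (1 symbol, 0 ε).
  p | q — 6 transitions (2 symbol, 4 ε)
  r·q — 2 transitions (2 symbol, 0 ε)
  p | r·q — 7 transitions (3 symbol, 4 ε)
  (p | q)·(p | r·q) — 13 transitions (5 symbol, 8 ε)

13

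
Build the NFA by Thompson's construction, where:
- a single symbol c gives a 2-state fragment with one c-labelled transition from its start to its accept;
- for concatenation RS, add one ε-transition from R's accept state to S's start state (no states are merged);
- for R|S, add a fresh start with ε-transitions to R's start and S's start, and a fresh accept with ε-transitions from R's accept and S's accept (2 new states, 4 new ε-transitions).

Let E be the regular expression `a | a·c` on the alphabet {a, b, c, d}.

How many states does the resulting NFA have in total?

8

Building bottom-up:
Each of the 3 symbol leaves contributes a 2-state fragment.
  a·c : 4 states
  a | a·c : 8 states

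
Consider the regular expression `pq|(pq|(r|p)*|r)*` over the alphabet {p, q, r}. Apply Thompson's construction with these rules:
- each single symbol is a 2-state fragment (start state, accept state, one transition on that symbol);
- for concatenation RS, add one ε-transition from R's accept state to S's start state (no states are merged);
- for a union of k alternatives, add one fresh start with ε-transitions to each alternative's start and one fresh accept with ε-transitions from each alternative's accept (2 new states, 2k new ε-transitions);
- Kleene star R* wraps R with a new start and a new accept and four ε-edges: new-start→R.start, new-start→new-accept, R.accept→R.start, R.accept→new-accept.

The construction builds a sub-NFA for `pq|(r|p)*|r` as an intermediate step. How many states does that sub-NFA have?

16

Fragment for `pq|(r|p)*|r`:
Each of the 5 symbol leaves contributes a 2-state fragment.
  pq = 4 states
  r|p = 6 states
  (r|p)* = 8 states
  pq|(r|p)*|r = 16 states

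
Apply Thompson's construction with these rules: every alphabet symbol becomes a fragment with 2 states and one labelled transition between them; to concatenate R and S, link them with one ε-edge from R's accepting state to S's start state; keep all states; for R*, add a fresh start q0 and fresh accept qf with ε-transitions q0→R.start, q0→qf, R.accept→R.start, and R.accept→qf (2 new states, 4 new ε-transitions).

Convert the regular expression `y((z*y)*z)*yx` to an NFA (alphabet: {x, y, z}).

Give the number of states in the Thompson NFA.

Bottom-up over the parse tree:
Each of the 6 symbol leaves contributes a 2-state fragment.
  z* — 4 states
  z*y — 6 states
  (z*y)* — 8 states
  (z*y)*z — 10 states
  ((z*y)*z)* — 12 states
  y((z*y)*z)*yx — 18 states

18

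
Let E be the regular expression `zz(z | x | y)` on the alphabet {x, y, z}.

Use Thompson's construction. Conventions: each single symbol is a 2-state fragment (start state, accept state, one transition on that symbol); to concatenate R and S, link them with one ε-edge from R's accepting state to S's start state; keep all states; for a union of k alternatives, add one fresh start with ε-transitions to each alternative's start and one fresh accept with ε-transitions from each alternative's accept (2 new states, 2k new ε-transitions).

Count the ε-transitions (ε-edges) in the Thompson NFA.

Recursing over subexpressions:
Each of the 5 symbol leaves contributes 0 ε-transitions.
  z | x | y = 6 ε-transitions
  zz(z | x | y) = 8 ε-transitions

8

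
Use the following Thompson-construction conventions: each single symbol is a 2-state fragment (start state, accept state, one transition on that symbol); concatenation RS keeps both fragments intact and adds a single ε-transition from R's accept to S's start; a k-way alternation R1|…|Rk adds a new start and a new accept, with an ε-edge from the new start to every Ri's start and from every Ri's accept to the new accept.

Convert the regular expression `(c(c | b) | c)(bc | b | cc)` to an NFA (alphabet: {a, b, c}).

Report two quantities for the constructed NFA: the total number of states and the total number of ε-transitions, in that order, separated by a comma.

24, 18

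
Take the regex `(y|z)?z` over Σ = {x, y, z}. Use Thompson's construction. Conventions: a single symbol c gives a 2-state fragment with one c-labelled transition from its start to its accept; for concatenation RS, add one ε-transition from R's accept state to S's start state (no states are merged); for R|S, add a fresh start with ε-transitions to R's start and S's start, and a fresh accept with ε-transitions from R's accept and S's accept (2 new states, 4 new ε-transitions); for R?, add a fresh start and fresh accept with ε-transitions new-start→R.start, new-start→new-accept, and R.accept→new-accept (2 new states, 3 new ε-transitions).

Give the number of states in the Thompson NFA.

10

Bottom-up over the parse tree:
Each of the 3 symbol leaves contributes a 2-state fragment.
  y|z — 6 states
  (y|z)? — 8 states
  (y|z)?z — 10 states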